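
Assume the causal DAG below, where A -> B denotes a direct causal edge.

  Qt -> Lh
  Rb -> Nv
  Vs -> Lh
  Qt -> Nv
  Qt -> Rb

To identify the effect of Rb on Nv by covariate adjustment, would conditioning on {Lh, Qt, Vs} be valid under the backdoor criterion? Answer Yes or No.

Yes

Backdoor paths from Rb to Nv (paths whose first edge points into Rb):
  P1: Rb <- Qt -> Nv
Condition 1 (no descendant of Rb in the set): holds — descendants of Rb are {Nv}; none are in {Lh, Qt, Vs}.
Condition 2 (every backdoor path blocked by {Lh, Qt, Vs}):
  P1: blocked at fork node Qt ∈ conditioning set.
{Lh, Qt, Vs} satisfies the backdoor criterion.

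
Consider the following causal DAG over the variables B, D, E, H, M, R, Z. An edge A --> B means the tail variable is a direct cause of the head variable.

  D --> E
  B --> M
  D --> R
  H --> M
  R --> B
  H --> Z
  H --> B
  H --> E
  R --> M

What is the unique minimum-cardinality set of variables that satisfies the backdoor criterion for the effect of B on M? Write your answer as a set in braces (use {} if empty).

Variables eligible for adjustment (non-descendants of B, excluding B and M): {D, E, H, R, Z}.
Backdoor paths from B to M:
  P1: B <- H -> M
  P2: B <- H -> E <- D -> R -> M
  P3: B <- R <- D -> E <- H -> M
  P4: B <- R -> M
The empty set is not sufficient: P1 (B <- H -> M) has no collider blocking it and no conditioned non-collider, so it is open.
Try {H, R}:
  P1: blocked at fork node H ∈ conditioning set.
  P2: blocked at fork node H ∈ conditioning set.
  P3: blocked at chain node R ∈ conditioning set.
  P4: blocked at fork node R ∈ conditioning set.
{H, R} contains no descendant of B and blocks every backdoor path.
Every element of {H, R} is needed (dropping H leaves P1 open; dropping R leaves P4 open), so no proper subset is valid.
Among all size-2 subsets of the eligible variables, only {H, R} blocks every backdoor path, so it is the unique smallest valid adjustment set.

{H, R}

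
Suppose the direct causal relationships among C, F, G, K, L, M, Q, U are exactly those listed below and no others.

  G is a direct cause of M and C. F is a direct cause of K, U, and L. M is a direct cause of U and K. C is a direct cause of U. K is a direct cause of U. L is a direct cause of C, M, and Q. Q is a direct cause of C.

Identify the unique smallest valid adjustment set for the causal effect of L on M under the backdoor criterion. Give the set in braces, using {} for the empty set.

Variables eligible for adjustment (non-descendants of L, excluding L and M): {F, G}.
Backdoor paths from L to M:
  P1: L <- F -> K <- M
  P2: L <- F -> K -> U <- M
  P3: L <- F -> K -> U <- C <- G -> M
  P4: L <- F -> U <- M
  P5: L <- F -> U <- K <- M
  P6: L <- F -> U <- C <- G -> M
Each backdoor path contains an unconditioned collider, so every path is already blocked with the empty conditioning set:
  P1: blocked at collider K (neither it nor any descendant is in the conditioning set).
  P2: blocked at collider U (neither it nor any descendant is in the conditioning set).
  P3: blocked at collider U (neither it nor any descendant is in the conditioning set).
  P4: blocked at collider U (neither it nor any descendant is in the conditioning set).
  P5: blocked at collider U (neither it nor any descendant is in the conditioning set).
  P6: blocked at collider U (neither it nor any descendant is in the conditioning set).
The empty set is therefore the unique smallest valid set.

{}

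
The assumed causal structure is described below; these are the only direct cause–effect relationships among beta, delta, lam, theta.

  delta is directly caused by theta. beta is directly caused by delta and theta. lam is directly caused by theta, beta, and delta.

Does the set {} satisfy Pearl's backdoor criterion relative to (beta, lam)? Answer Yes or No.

No

Backdoor paths from beta to lam (paths whose first edge points into beta):
  P1: beta <- theta -> delta -> lam
  P2: beta <- theta -> lam
  P3: beta <- delta <- theta -> lam
  P4: beta <- delta -> lam
Condition 1 (no descendant of beta in the set): holds — descendants of beta are {lam}; none are in {}.
Condition 2 (every backdoor path blocked by {}):
  P1: open — no interior node is in the conditioning set.
  P2: open — no interior node is in the conditioning set.
  P3: open — no interior node is in the conditioning set.
  P4: open — no interior node is in the conditioning set.
{} does not satisfy the backdoor criterion.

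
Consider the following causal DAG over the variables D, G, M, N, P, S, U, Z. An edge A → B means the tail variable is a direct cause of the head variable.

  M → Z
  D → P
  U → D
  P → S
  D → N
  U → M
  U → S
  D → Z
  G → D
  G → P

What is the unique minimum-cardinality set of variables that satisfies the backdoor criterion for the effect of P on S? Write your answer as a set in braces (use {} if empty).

Variables eligible for adjustment (non-descendants of P, excluding P and S): {D, G, M, N, U, Z}.
Backdoor paths from P to S:
  P1: P <- G -> D <- U -> S
  P2: P <- G -> D -> Z <- M <- U -> S
  P3: P <- D <- U -> S
  P4: P <- D -> Z <- M <- U -> S
The empty set is not sufficient: P3 (P <- D <- U -> S) has no collider blocking it and no conditioned non-collider, so it is open.
Try {U}:
  P1: blocked at collider D (neither it nor any descendant is in the conditioning set).
  P2: blocked at collider Z (neither it nor any descendant is in the conditioning set).
  P3: blocked at fork node U ∈ conditioning set.
  P4: blocked at collider Z (neither it nor any descendant is in the conditioning set).
{U} contains no descendant of P and blocks every backdoor path.
No other singleton works — e.g. {G} leaves P3 open — so {U} is the unique smallest valid adjustment set.

{U}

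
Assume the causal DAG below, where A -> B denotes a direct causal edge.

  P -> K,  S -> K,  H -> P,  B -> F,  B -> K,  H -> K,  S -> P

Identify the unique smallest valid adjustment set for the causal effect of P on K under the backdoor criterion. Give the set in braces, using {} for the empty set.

{H, S}

Variables eligible for adjustment (non-descendants of P, excluding P and K): {B, F, H, S}.
Backdoor paths from P to K:
  P1: P <- H -> K
  P2: P <- S -> K
The empty set is not sufficient: P1 (P <- H -> K) has no collider blocking it and no conditioned non-collider, so it is open.
Try {H, S}:
  P1: blocked at fork node H ∈ conditioning set.
  P2: blocked at fork node S ∈ conditioning set.
{H, S} contains no descendant of P and blocks every backdoor path.
Every element of {H, S} is needed (dropping H leaves P1 open; dropping S leaves P2 open), so no proper subset is valid.
Among all size-2 subsets of the eligible variables, only {H, S} blocks every backdoor path, so it is the unique smallest valid adjustment set.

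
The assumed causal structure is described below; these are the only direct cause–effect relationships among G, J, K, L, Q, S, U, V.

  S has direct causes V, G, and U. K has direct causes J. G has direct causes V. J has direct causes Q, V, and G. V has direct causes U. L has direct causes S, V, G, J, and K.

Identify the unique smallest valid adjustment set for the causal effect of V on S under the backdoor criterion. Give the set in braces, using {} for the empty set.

{U}

Variables eligible for adjustment (non-descendants of V, excluding V and S): {Q, U}.
Backdoor paths from V to S:
  P1: V <- U -> S
The empty set is not sufficient: P1 (V <- U -> S) has no collider blocking it and no conditioned non-collider, so it is open.
Try {U}:
  P1: blocked at fork node U ∈ conditioning set.
{U} contains no descendant of V and blocks every backdoor path.
No other singleton works — e.g. {Q} leaves P1 open — so {U} is the unique smallest valid adjustment set.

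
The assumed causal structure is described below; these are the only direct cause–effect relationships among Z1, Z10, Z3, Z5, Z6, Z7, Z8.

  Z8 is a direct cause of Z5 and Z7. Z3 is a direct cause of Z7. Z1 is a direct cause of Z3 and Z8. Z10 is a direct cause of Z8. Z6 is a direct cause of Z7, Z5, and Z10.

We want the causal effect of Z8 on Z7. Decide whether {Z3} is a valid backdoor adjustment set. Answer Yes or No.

Backdoor paths from Z8 to Z7 (paths whose first edge points into Z8):
  P1: Z8 <- Z10 <- Z6 -> Z7
  P2: Z8 <- Z1 -> Z3 -> Z7
Condition 1 (no descendant of Z8 in the set): holds — descendants of Z8 are {Z5, Z7}; none are in {Z3}.
Condition 2 (every backdoor path blocked by {Z3}):
  P1: open — no interior node is in the conditioning set.
  P2: blocked at chain node Z3 ∈ conditioning set.
{Z3} does not satisfy the backdoor criterion.

No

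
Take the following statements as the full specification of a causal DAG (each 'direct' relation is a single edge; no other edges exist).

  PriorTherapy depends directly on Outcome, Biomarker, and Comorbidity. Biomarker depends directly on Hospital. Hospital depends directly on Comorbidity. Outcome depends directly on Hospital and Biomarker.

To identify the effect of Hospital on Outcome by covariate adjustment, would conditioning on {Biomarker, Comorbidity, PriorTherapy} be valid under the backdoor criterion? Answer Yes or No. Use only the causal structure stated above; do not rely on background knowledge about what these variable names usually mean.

No

Backdoor paths from Hospital to Outcome (paths whose first edge points into Hospital):
  P1: Hospital <- Comorbidity -> PriorTherapy <- Biomarker -> Outcome
  P2: Hospital <- Comorbidity -> PriorTherapy <- Outcome
Condition 1 (no descendant of Hospital in the set): FAILS — Biomarker and PriorTherapy are descendants of Hospital.
Condition 2 (every backdoor path blocked by {Biomarker, Comorbidity, PriorTherapy}):
  P1: blocked at fork node Comorbidity ∈ conditioning set.
  P2: blocked at fork node Comorbidity ∈ conditioning set.
{Biomarker, Comorbidity, PriorTherapy} does not satisfy the backdoor criterion.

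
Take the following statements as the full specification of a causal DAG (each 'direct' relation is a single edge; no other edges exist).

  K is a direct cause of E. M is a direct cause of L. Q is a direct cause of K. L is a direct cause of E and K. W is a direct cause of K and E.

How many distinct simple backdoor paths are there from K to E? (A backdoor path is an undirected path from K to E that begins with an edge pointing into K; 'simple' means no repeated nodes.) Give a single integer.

A backdoor path from K to E is any simple undirected path whose first edge points into K (i.e. leaves K via a parent).
Parents of K: {L, Q, W}.
Enumerating:
  P1: K <- L -> E
  P2: K <- W -> E
That exhausts the simple backdoor paths. Count: 2.

2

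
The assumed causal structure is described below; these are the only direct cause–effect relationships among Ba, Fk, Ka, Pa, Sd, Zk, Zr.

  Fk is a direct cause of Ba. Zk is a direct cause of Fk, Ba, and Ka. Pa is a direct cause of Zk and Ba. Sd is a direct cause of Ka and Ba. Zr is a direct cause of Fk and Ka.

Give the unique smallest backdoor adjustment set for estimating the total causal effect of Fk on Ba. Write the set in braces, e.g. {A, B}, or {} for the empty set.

{Zk}

Variables eligible for adjustment (non-descendants of Fk, excluding Fk and Ba): {Ka, Pa, Sd, Zk, Zr}.
Backdoor paths from Fk to Ba:
  P1: Fk <- Zk <- Pa -> Ba
  P2: Fk <- Zk -> Ka <- Sd -> Ba
  P3: Fk <- Zk -> Ba
  P4: Fk <- Zr -> Ka <- Sd -> Ba
  P5: Fk <- Zr -> Ka <- Zk <- Pa -> Ba
  P6: Fk <- Zr -> Ka <- Zk -> Ba
The empty set is not sufficient: P1 (Fk <- Zk <- Pa -> Ba) has no collider blocking it and no conditioned non-collider, so it is open.
Try {Zk}:
  P1: blocked at chain node Zk ∈ conditioning set.
  P2: blocked at fork node Zk ∈ conditioning set.
  P3: blocked at fork node Zk ∈ conditioning set.
  P4: blocked at collider Ka (neither it nor any descendant is in the conditioning set).
  P5: blocked at collider Ka (neither it nor any descendant is in the conditioning set).
  P6: blocked at collider Ka (neither it nor any descendant is in the conditioning set).
{Zk} contains no descendant of Fk and blocks every backdoor path.
No other singleton works — e.g. {Pa} leaves P3 open — so {Zk} is the unique smallest valid adjustment set.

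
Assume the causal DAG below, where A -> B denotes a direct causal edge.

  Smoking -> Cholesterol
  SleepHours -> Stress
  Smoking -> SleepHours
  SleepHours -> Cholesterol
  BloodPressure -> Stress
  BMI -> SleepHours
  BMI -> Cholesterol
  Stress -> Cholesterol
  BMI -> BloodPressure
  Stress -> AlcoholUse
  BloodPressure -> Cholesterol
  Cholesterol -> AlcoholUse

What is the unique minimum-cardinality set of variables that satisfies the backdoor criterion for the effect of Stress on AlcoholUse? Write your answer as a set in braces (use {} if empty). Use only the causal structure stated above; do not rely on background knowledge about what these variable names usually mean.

{BloodPressure, SleepHours}

Variables eligible for adjustment (non-descendants of Stress, excluding Stress and AlcoholUse): {BMI, BloodPressure, SleepHours, Smoking}.
Backdoor paths from Stress to AlcoholUse:
  P1: Stress <- SleepHours <- BMI -> BloodPressure -> Cholesterol -> AlcoholUse
  P2: Stress <- SleepHours <- BMI -> Cholesterol -> AlcoholUse
  P3: Stress <- SleepHours <- Smoking -> Cholesterol -> AlcoholUse
  P4: Stress <- SleepHours -> Cholesterol -> AlcoholUse
  P5: Stress <- BloodPressure <- BMI -> SleepHours <- Smoking -> Cholesterol -> AlcoholUse
  P6: Stress <- BloodPressure <- BMI -> SleepHours -> Cholesterol -> AlcoholUse
  P7: Stress <- BloodPressure <- BMI -> Cholesterol -> AlcoholUse
  P8: Stress <- BloodPressure -> Cholesterol -> AlcoholUse
The empty set is not sufficient: P1 (Stress <- SleepHours <- BMI -> BloodPressure -> Cholesterol -> AlcoholUse) has no collider blocking it and no conditioned non-collider, so it is open.
Try {BloodPressure, SleepHours}:
  P1: blocked at chain node SleepHours ∈ conditioning set.
  P2: blocked at chain node SleepHours ∈ conditioning set.
  P3: blocked at chain node SleepHours ∈ conditioning set.
  P4: blocked at fork node SleepHours ∈ conditioning set.
  P5: blocked at chain node BloodPressure ∈ conditioning set.
  P6: blocked at chain node BloodPressure ∈ conditioning set.
  P7: blocked at chain node BloodPressure ∈ conditioning set.
  P8: blocked at fork node BloodPressure ∈ conditioning set.
{BloodPressure, SleepHours} contains no descendant of Stress and blocks every backdoor path.
Every element of {BloodPressure, SleepHours} is needed (dropping BloodPressure leaves P5 open; dropping SleepHours leaves P2 open), so no proper subset is valid.
Among all size-2 subsets of the eligible variables, only {BloodPressure, SleepHours} blocks every backdoor path, so it is the unique smallest valid adjustment set.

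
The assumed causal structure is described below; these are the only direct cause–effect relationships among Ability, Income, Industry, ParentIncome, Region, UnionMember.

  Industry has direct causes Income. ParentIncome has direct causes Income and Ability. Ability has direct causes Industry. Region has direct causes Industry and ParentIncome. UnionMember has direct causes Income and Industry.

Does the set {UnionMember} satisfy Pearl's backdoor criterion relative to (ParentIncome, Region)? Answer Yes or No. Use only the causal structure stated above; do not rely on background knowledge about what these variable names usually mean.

Backdoor paths from ParentIncome to Region (paths whose first edge points into ParentIncome):
  P1: ParentIncome <- Income -> Industry -> Region
  P2: ParentIncome <- Income -> UnionMember <- Industry -> Region
  P3: ParentIncome <- Ability <- Industry -> Region
Condition 1 (no descendant of ParentIncome in the set): holds — descendants of ParentIncome are {Region}; none are in {UnionMember}.
Condition 2 (every backdoor path blocked by {UnionMember}):
  P1: open — no interior node is in the conditioning set.
  P2: open — collider(s) UnionMember are conditioned on (or have a conditioned descendant) and no non-collider on the path is in the set.
  P3: open — no interior node is in the conditioning set.
{UnionMember} does not satisfy the backdoor criterion.

No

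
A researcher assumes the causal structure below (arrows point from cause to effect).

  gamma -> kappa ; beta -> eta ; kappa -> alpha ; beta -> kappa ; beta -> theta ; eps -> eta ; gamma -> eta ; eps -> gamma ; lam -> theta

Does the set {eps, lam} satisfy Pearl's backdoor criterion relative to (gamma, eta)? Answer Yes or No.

Yes

Backdoor paths from gamma to eta (paths whose first edge points into gamma):
  P1: gamma <- eps -> eta
Condition 1 (no descendant of gamma in the set): holds — descendants of gamma are {alpha, eta, kappa}; none are in {eps, lam}.
Condition 2 (every backdoor path blocked by {eps, lam}):
  P1: blocked at fork node eps ∈ conditioning set.
{eps, lam} satisfies the backdoor criterion.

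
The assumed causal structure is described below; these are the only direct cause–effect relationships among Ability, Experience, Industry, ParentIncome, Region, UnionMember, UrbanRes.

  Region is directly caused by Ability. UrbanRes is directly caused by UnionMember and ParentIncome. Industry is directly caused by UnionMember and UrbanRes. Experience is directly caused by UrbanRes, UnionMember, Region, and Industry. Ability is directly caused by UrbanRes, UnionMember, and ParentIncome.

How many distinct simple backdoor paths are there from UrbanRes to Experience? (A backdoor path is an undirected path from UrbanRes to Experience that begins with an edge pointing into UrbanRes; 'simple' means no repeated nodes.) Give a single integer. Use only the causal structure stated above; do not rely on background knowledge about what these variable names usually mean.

A backdoor path from UrbanRes to Experience is any simple undirected path whose first edge points into UrbanRes (i.e. leaves UrbanRes via a parent).
Parents of UrbanRes: {ParentIncome, UnionMember}.
Enumerating:
  P1: UrbanRes <- ParentIncome -> Ability <- UnionMember -> Industry -> Experience
  P2: UrbanRes <- ParentIncome -> Ability <- UnionMember -> Experience
  P3: UrbanRes <- ParentIncome -> Ability -> Region -> Experience
  P4: UrbanRes <- UnionMember -> Ability -> Region -> Experience
  P5: UrbanRes <- UnionMember -> Industry -> Experience
  P6: UrbanRes <- UnionMember -> Experience
That exhausts the simple backdoor paths. Count: 6.

6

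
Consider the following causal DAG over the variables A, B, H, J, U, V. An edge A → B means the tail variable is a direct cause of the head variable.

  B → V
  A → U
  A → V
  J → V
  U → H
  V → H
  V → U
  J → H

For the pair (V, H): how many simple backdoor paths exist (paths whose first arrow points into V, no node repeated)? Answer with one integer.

2

A backdoor path from V to H is any simple undirected path whose first edge points into V (i.e. leaves V via a parent).
Parents of V: {A, B, J}.
Enumerating:
  P1: V <- A -> U -> H
  P2: V <- J -> H
That exhausts the simple backdoor paths. Count: 2.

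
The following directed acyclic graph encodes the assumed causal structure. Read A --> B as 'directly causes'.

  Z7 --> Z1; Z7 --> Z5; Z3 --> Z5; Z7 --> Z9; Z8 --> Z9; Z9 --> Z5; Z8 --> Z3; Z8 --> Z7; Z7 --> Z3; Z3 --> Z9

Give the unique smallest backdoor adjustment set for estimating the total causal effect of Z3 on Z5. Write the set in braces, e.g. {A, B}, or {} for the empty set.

Variables eligible for adjustment (non-descendants of Z3, excluding Z3 and Z5): {Z1, Z7, Z8}.
Backdoor paths from Z3 to Z5:
  P1: Z3 <- Z8 -> Z7 -> Z9 -> Z5
  P2: Z3 <- Z8 -> Z7 -> Z5
  P3: Z3 <- Z8 -> Z9 <- Z7 -> Z5
  P4: Z3 <- Z8 -> Z9 -> Z5
  P5: Z3 <- Z7 <- Z8 -> Z9 -> Z5
  P6: Z3 <- Z7 -> Z9 -> Z5
  P7: Z3 <- Z7 -> Z5
The empty set is not sufficient: P1 (Z3 <- Z8 -> Z7 -> Z9 -> Z5) has no collider blocking it and no conditioned non-collider, so it is open.
Try {Z7, Z8}:
  P1: blocked at fork node Z8 ∈ conditioning set.
  P2: blocked at fork node Z8 ∈ conditioning set.
  P3: blocked at fork node Z8 ∈ conditioning set.
  P4: blocked at fork node Z8 ∈ conditioning set.
  P5: blocked at chain node Z7 ∈ conditioning set.
  P6: blocked at fork node Z7 ∈ conditioning set.
  P7: blocked at fork node Z7 ∈ conditioning set.
{Z7, Z8} contains no descendant of Z3 and blocks every backdoor path.
Every element of {Z7, Z8} is needed (dropping Z7 leaves P6 open; dropping Z8 leaves P4 open), so no proper subset is valid.
Among all size-2 subsets of the eligible variables, only {Z7, Z8} blocks every backdoor path, so it is the unique smallest valid adjustment set.

{Z7, Z8}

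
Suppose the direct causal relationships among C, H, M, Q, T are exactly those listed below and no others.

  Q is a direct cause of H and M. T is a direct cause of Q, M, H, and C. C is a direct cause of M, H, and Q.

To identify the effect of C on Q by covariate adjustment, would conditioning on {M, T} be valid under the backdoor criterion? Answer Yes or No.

No

Backdoor paths from C to Q (paths whose first edge points into C):
  P1: C <- T -> Q
  P2: C <- T -> M <- Q
  P3: C <- T -> H <- Q
Condition 1 (no descendant of C in the set): FAILS — M is a descendant of C.
Condition 2 (every backdoor path blocked by {M, T}):
  P1: blocked at fork node T ∈ conditioning set.
  P2: blocked at fork node T ∈ conditioning set.
  P3: blocked at fork node T ∈ conditioning set.
{M, T} does not satisfy the backdoor criterion.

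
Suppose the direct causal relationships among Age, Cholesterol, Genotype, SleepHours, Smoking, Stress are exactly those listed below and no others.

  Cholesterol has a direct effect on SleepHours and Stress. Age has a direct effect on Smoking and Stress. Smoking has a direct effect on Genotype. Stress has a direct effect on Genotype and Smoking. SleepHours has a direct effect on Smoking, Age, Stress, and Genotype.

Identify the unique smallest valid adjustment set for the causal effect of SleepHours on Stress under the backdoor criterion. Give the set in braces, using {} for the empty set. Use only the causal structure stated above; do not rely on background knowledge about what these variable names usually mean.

Variables eligible for adjustment (non-descendants of SleepHours, excluding SleepHours and Stress): {Cholesterol}.
Backdoor paths from SleepHours to Stress:
  P1: SleepHours <- Cholesterol -> Stress
The empty set is not sufficient: P1 (SleepHours <- Cholesterol -> Stress) has no collider blocking it and no conditioned non-collider, so it is open.
Try {Cholesterol}:
  P1: blocked at fork node Cholesterol ∈ conditioning set.
{Cholesterol} contains no descendant of SleepHours and blocks every backdoor path.
{Cholesterol} is the unique smallest valid adjustment set.

{Cholesterol}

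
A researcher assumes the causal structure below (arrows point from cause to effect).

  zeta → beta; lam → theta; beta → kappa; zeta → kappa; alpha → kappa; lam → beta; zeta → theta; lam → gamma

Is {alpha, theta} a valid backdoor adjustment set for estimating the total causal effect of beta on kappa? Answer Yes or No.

Backdoor paths from beta to kappa (paths whose first edge points into beta):
  P1: beta <- zeta -> kappa
  P2: beta <- lam -> theta <- zeta -> kappa
Condition 1 (no descendant of beta in the set): holds — descendants of beta are {kappa}; none are in {alpha, theta}.
Condition 2 (every backdoor path blocked by {alpha, theta}):
  P1: open — no interior node is in the conditioning set.
  P2: open — collider(s) theta are conditioned on (or have a conditioned descendant) and no non-collider on the path is in the set.
{alpha, theta} does not satisfy the backdoor criterion.

No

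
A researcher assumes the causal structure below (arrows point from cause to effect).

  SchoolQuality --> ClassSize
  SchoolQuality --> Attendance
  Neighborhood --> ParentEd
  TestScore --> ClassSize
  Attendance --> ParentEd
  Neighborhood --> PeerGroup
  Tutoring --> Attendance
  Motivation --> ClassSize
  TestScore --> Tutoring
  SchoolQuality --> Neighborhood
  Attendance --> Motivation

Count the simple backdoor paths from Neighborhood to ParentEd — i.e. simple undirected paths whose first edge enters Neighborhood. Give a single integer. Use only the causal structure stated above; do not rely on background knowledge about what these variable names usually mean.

3

A backdoor path from Neighborhood to ParentEd is any simple undirected path whose first edge points into Neighborhood (i.e. leaves Neighborhood via a parent).
Parents of Neighborhood: {SchoolQuality}.
Enumerating:
  P1: Neighborhood <- SchoolQuality -> Attendance -> ParentEd
  P2: Neighborhood <- SchoolQuality -> ClassSize <- TestScore -> Tutoring -> Attendance -> ParentEd
  P3: Neighborhood <- SchoolQuality -> ClassSize <- Motivation <- Attendance -> ParentEd
That exhausts the simple backdoor paths. Count: 3.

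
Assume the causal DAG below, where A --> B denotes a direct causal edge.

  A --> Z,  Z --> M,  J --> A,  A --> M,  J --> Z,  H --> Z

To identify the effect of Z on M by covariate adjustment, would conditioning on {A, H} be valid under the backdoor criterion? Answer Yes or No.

Yes

Backdoor paths from Z to M (paths whose first edge points into Z):
  P1: Z <- J -> A -> M
  P2: Z <- A -> M
Condition 1 (no descendant of Z in the set): holds — descendants of Z are {M}; none are in {A, H}.
Condition 2 (every backdoor path blocked by {A, H}):
  P1: blocked at chain node A ∈ conditioning set.
  P2: blocked at fork node A ∈ conditioning set.
{A, H} satisfies the backdoor criterion.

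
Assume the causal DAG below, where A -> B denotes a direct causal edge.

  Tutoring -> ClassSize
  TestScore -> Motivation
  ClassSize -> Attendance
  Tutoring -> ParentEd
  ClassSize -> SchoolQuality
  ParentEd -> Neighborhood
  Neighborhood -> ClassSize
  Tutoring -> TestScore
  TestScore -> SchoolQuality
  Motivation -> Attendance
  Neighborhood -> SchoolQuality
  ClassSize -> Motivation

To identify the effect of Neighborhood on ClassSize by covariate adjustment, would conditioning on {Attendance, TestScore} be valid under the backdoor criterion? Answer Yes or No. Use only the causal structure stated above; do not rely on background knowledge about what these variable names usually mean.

Backdoor paths from Neighborhood to ClassSize (paths whose first edge points into Neighborhood):
  P1: Neighborhood <- ParentEd <- Tutoring -> TestScore -> Motivation <- ClassSize
  P2: Neighborhood <- ParentEd <- Tutoring -> TestScore -> Motivation -> Attendance <- ClassSize
  P3: Neighborhood <- ParentEd <- Tutoring -> TestScore -> SchoolQuality <- ClassSize
  P4: Neighborhood <- ParentEd <- Tutoring -> ClassSize
Condition 1 (no descendant of Neighborhood in the set): FAILS — Attendance is a descendant of Neighborhood.
Condition 2 (every backdoor path blocked by {Attendance, TestScore}):
  P1: blocked at chain node TestScore ∈ conditioning set.
  P2: blocked at chain node TestScore ∈ conditioning set.
  P3: blocked at chain node TestScore ∈ conditioning set.
  P4: open — no interior node is in the conditioning set.
{Attendance, TestScore} does not satisfy the backdoor criterion.

No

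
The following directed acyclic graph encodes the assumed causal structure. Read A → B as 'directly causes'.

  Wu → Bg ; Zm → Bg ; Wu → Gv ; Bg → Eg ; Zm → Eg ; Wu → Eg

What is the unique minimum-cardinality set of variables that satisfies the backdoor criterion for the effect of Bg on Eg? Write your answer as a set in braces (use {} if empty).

{Wu, Zm}

Variables eligible for adjustment (non-descendants of Bg, excluding Bg and Eg): {Gv, Wu, Zm}.
Backdoor paths from Bg to Eg:
  P1: Bg <- Zm -> Eg
  P2: Bg <- Wu -> Eg
The empty set is not sufficient: P1 (Bg <- Zm -> Eg) has no collider blocking it and no conditioned non-collider, so it is open.
Try {Wu, Zm}:
  P1: blocked at fork node Zm ∈ conditioning set.
  P2: blocked at fork node Wu ∈ conditioning set.
{Wu, Zm} contains no descendant of Bg and blocks every backdoor path.
Every element of {Wu, Zm} is needed (dropping Wu leaves P2 open; dropping Zm leaves P1 open), so no proper subset is valid.
Among all size-2 subsets of the eligible variables, only {Wu, Zm} blocks every backdoor path, so it is the unique smallest valid adjustment set.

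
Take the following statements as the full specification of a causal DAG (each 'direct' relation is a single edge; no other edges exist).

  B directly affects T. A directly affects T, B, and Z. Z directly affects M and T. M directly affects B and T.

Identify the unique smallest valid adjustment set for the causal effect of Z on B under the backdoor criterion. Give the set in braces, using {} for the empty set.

{A}

Variables eligible for adjustment (non-descendants of Z, excluding Z and B): {A}.
Backdoor paths from Z to B:
  P1: Z <- A -> B
  P2: Z <- A -> T <- M -> B
  P3: Z <- A -> T <- B
The empty set is not sufficient: P1 (Z <- A -> B) has no collider blocking it and no conditioned non-collider, so it is open.
Try {A}:
  P1: blocked at fork node A ∈ conditioning set.
  P2: blocked at fork node A ∈ conditioning set.
  P3: blocked at fork node A ∈ conditioning set.
{A} contains no descendant of Z and blocks every backdoor path.
{A} is the unique smallest valid adjustment set.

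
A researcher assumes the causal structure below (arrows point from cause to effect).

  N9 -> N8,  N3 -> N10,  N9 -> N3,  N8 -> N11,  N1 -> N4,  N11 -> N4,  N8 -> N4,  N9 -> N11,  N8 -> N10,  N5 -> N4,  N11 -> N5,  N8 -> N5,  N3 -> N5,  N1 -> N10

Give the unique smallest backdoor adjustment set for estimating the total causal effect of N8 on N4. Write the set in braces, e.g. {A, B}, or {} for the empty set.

{N9}

Variables eligible for adjustment (non-descendants of N8, excluding N8 and N4): {N1, N3, N9}.
Backdoor paths from N8 to N4:
  P1: N8 <- N9 -> N11 -> N5 <- N3 -> N10 <- N1 -> N4
  P2: N8 <- N9 -> N11 -> N5 -> N4
  P3: N8 <- N9 -> N11 -> N4
  P4: N8 <- N9 -> N3 -> N10 <- N1 -> N4
  P5: N8 <- N9 -> N3 -> N5 <- N11 -> N4
  P6: N8 <- N9 -> N3 -> N5 -> N4
The empty set is not sufficient: P2 (N8 <- N9 -> N11 -> N5 -> N4) has no collider blocking it and no conditioned non-collider, so it is open.
Try {N9}:
  P1: blocked at fork node N9 ∈ conditioning set.
  P2: blocked at fork node N9 ∈ conditioning set.
  P3: blocked at fork node N9 ∈ conditioning set.
  P4: blocked at fork node N9 ∈ conditioning set.
  P5: blocked at fork node N9 ∈ conditioning set.
  P6: blocked at fork node N9 ∈ conditioning set.
{N9} contains no descendant of N8 and blocks every backdoor path.
No other singleton works — e.g. {N1} leaves P2 open — so {N9} is the unique smallest valid adjustment set.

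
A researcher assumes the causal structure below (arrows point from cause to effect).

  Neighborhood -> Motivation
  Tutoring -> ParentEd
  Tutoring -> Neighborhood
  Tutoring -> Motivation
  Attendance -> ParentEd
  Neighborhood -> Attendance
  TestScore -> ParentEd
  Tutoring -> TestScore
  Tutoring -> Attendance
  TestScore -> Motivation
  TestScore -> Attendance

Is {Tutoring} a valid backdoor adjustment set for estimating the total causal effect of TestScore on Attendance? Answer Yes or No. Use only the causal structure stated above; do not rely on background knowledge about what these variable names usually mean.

Backdoor paths from TestScore to Attendance (paths whose first edge points into TestScore):
  P1: TestScore <- Tutoring -> Neighborhood -> Attendance
  P2: TestScore <- Tutoring -> Attendance
  P3: TestScore <- Tutoring -> Motivation <- Neighborhood -> Attendance
  P4: TestScore <- Tutoring -> ParentEd <- Attendance
Condition 1 (no descendant of TestScore in the set): holds — descendants of TestScore are {Attendance, Motivation, ParentEd}; none are in {Tutoring}.
Condition 2 (every backdoor path blocked by {Tutoring}):
  P1: blocked at fork node Tutoring ∈ conditioning set.
  P2: blocked at fork node Tutoring ∈ conditioning set.
  P3: blocked at fork node Tutoring ∈ conditioning set.
  P4: blocked at fork node Tutoring ∈ conditioning set.
{Tutoring} satisfies the backdoor criterion.

Yes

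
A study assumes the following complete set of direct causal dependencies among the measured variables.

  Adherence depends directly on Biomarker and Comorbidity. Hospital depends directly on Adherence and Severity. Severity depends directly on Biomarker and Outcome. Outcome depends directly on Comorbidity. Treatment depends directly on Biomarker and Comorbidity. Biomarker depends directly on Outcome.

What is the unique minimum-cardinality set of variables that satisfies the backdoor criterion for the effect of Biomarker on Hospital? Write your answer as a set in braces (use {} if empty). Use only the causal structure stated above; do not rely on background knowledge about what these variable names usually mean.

{Outcome}

Variables eligible for adjustment (non-descendants of Biomarker, excluding Biomarker and Hospital): {Comorbidity, Outcome}.
Backdoor paths from Biomarker to Hospital:
  P1: Biomarker <- Outcome <- Comorbidity -> Adherence -> Hospital
  P2: Biomarker <- Outcome -> Severity -> Hospital
The empty set is not sufficient: P1 (Biomarker <- Outcome <- Comorbidity -> Adherence -> Hospital) has no collider blocking it and no conditioned non-collider, so it is open.
Try {Outcome}:
  P1: blocked at chain node Outcome ∈ conditioning set.
  P2: blocked at fork node Outcome ∈ conditioning set.
{Outcome} contains no descendant of Biomarker and blocks every backdoor path.
No other singleton works — e.g. {Comorbidity} leaves P2 open — so {Outcome} is the unique smallest valid adjustment set.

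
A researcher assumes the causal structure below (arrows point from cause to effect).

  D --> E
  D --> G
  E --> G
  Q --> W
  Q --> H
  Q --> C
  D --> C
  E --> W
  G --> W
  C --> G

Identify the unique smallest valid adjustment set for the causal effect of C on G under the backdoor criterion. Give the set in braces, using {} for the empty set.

Variables eligible for adjustment (non-descendants of C, excluding C and G): {D, E, H, Q}.
Backdoor paths from C to G:
  P1: C <- D -> E -> G
  P2: C <- D -> E -> W <- G
  P3: C <- D -> G
  P4: C <- Q -> W <- E <- D -> G
  P5: C <- Q -> W <- E -> G
  P6: C <- Q -> W <- G
The empty set is not sufficient: P1 (C <- D -> E -> G) has no collider blocking it and no conditioned non-collider, so it is open.
Try {D}:
  P1: blocked at fork node D ∈ conditioning set.
  P2: blocked at fork node D ∈ conditioning set.
  P3: blocked at fork node D ∈ conditioning set.
  P4: blocked at collider W (neither it nor any descendant is in the conditioning set).
  P5: blocked at collider W (neither it nor any descendant is in the conditioning set).
  P6: blocked at collider W (neither it nor any descendant is in the conditioning set).
{D} contains no descendant of C and blocks every backdoor path.
No other singleton works — e.g. {Q} leaves P1 open — so {D} is the unique smallest valid adjustment set.

{D}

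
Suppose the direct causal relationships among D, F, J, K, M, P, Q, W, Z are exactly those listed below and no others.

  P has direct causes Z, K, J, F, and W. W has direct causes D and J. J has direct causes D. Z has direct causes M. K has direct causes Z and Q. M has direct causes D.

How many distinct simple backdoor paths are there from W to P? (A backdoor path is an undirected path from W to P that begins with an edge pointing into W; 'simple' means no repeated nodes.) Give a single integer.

A backdoor path from W to P is any simple undirected path whose first edge points into W (i.e. leaves W via a parent).
Parents of W: {D, J}.
Enumerating:
  P1: W <- D -> J -> P
  P2: W <- D -> M -> Z -> K -> P
  P3: W <- D -> M -> Z -> P
  P4: W <- J <- D -> M -> Z -> K -> P
  P5: W <- J <- D -> M -> Z -> P
  P6: W <- J -> P
That exhausts the simple backdoor paths. Count: 6.

6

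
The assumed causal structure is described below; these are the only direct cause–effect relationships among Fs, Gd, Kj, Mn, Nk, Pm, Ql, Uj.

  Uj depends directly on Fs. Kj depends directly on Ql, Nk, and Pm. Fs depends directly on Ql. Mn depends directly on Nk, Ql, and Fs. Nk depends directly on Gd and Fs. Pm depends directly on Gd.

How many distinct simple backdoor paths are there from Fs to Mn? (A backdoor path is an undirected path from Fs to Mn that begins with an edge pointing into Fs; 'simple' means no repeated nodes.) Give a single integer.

3

A backdoor path from Fs to Mn is any simple undirected path whose first edge points into Fs (i.e. leaves Fs via a parent).
Parents of Fs: {Ql}.
Enumerating:
  P1: Fs <- Ql -> Mn
  P2: Fs <- Ql -> Kj <- Pm <- Gd -> Nk -> Mn
  P3: Fs <- Ql -> Kj <- Nk -> Mn
That exhausts the simple backdoor paths. Count: 3.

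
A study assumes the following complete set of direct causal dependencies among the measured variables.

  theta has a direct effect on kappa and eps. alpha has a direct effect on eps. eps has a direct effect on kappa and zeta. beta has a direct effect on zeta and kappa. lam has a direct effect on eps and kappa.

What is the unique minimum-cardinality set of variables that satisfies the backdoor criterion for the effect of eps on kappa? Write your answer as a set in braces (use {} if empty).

{lam, theta}

Variables eligible for adjustment (non-descendants of eps, excluding eps and kappa): {alpha, beta, lam, theta}.
Backdoor paths from eps to kappa:
  P1: eps <- lam -> kappa
  P2: eps <- theta -> kappa
The empty set is not sufficient: P1 (eps <- lam -> kappa) has no collider blocking it and no conditioned non-collider, so it is open.
Try {lam, theta}:
  P1: blocked at fork node lam ∈ conditioning set.
  P2: blocked at fork node theta ∈ conditioning set.
{lam, theta} contains no descendant of eps and blocks every backdoor path.
Every element of {lam, theta} is needed (dropping lam leaves P1 open; dropping theta leaves P2 open), so no proper subset is valid.
Among all size-2 subsets of the eligible variables, only {lam, theta} blocks every backdoor path, so it is the unique smallest valid adjustment set.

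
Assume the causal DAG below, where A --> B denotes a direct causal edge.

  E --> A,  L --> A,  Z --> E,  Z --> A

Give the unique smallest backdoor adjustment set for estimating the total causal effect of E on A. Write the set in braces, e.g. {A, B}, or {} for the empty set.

{Z}

Variables eligible for adjustment (non-descendants of E, excluding E and A): {L, Z}.
Backdoor paths from E to A:
  P1: E <- Z -> A
The empty set is not sufficient: P1 (E <- Z -> A) has no collider blocking it and no conditioned non-collider, so it is open.
Try {Z}:
  P1: blocked at fork node Z ∈ conditioning set.
{Z} contains no descendant of E and blocks every backdoor path.
No other singleton works — e.g. {L} leaves P1 open — so {Z} is the unique smallest valid adjustment set.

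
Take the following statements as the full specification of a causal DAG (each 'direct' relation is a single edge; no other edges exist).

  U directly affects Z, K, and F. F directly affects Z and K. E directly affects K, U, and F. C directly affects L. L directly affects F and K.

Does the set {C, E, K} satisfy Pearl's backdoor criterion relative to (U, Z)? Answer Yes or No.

Backdoor paths from U to Z (paths whose first edge points into U):
  P1: U <- E -> F -> Z
  P2: U <- E -> K <- L -> F -> Z
  P3: U <- E -> K <- F -> Z
Condition 1 (no descendant of U in the set): FAILS — K is a descendant of U.
Condition 2 (every backdoor path blocked by {C, E, K}):
  P1: blocked at fork node E ∈ conditioning set.
  P2: blocked at fork node E ∈ conditioning set.
  P3: blocked at fork node E ∈ conditioning set.
{C, E, K} does not satisfy the backdoor criterion.

No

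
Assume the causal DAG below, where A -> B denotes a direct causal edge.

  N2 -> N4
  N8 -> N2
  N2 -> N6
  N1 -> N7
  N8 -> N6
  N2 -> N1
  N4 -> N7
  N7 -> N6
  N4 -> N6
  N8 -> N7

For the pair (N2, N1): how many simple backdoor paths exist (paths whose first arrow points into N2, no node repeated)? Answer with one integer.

A backdoor path from N2 to N1 is any simple undirected path whose first edge points into N2 (i.e. leaves N2 via a parent).
Parents of N2: {N8}.
Enumerating:
  P1: N2 <- N8 -> N7 <- N1
  P2: N2 <- N8 -> N6 <- N4 -> N7 <- N1
  P3: N2 <- N8 -> N6 <- N7 <- N1
That exhausts the simple backdoor paths. Count: 3.

3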